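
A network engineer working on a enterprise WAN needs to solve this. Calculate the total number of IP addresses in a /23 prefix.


Given: CIDR prefix /23
Host bits = 32 - 23 = 9
Total addresses = 2^9 = 512

512


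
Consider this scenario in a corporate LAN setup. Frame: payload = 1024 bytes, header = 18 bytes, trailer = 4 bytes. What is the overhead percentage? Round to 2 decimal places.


Given: payload = 1024 B, header = 18 B, trailer = 4 B
Overhead bytes = header + trailer = 18 + 4 = 22
Total frame = payload + overhead = 1024 + 22 = 1046
Overhead % = 22 / 1046 * 100 = 2.1033% -> 2.10% (2 dp)

2.10


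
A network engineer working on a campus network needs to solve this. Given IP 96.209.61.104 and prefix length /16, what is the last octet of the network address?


Given: IP = 96.209.61.104, prefix = /16
Subnet mask = 255.255.0.0
Last octet of IP: 104
Last octet of mask: 0
Network last octet = 104 AND 0 = 0

0


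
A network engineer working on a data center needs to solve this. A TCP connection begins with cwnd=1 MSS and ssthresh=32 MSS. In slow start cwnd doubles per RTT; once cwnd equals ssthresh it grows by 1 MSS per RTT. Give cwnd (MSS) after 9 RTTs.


RTT 0: cwnd = 1 MSS (initial)
RTT 1: cwnd = 2 MSS (slow start, doubled)
RTT 2: cwnd = 4 MSS (slow start, doubled)
RTT 3: cwnd = 8 MSS (slow start, doubled)
RTT 4: cwnd = 16 MSS (slow start, doubled)
RTT 5: cwnd = 32 MSS (slow start, doubled)
RTT 6: cwnd = 33 MSS (congestion avoidance, +1)
RTT 7: cwnd = 34 MSS (congestion avoidance, +1)
RTT 8: cwnd = 35 MSS (congestion avoidance, +1)
RTT 9: cwnd = 36 MSS (congestion avoidance, +1)

36


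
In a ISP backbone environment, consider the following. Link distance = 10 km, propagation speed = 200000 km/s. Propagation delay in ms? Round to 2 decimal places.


Given: distance = 10 km, speed = 200000 km/s
Delay = distance / speed = 10 / 200000 seconds
Delay in ms = 10 * 1000 / 200000
Delay = 0.0500 ms
Rounded to 2 dp = 0.05 ms

0.05


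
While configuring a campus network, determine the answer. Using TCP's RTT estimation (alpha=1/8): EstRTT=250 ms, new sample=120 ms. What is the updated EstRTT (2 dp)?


Given: EstRTT = 250 ms, SampleRTT = 120 ms, alpha = 1/8
New EstRTT = (1 - alpha) * EstRTT + alpha * SampleRTT
(7/8) * 250 = 218.75
(1/8) * 120 = 15
New EstRTT = 218.75 + 15 = 233.75 ms -> 233.75 ms (2 dp)

233.75


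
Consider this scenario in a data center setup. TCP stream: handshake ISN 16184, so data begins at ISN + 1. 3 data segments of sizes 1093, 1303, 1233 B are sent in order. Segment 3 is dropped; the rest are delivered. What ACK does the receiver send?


SYN uses sequence number 16184; first data byte = ISN + 1 = 16185.
Segment 1: SEQ = 16185, len = 1093 B, covers [16185, 17277]
Segment 2: SEQ = 17278, len = 1303 B, covers [17278, 18580]
Segment 3: SEQ = 18581, len = 1233 B, covers [18581, 19813] [LOST]
In-order data received: bytes [16185, 18580] (segments 1..2).
Segment 3 missing -> gap begins at byte 18581.
Cumulative ACK = next expected in-order byte = 16185 + 1093 + 1303 = 18581

18581


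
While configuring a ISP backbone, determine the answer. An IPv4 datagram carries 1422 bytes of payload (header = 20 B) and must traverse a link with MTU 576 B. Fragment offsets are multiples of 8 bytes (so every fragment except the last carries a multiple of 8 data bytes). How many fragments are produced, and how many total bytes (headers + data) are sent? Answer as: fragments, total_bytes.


Max data per non-final fragment = floor((MTU - header)/8)*8 = floor((576 - 20)/8)*8 = floor(556/8)*8 = 552 B
Final fragment needs no 8-byte alignment: it can carry up to MTU - header = 556 B
Non-final fragments needed = ceil((payload - 556) / 552) = ceil(866/552) = ceil(1.5688) = 2
Number of fragments = 2 + 1 = 3
Fragment sizes (data): 2 * 552 B + 318 B (last, 318 <= 556 OK)
Total bytes sent = payload + n_frags * header = 1422 + 3*20 = 1422 + 60 = 1482 B

3, 1482


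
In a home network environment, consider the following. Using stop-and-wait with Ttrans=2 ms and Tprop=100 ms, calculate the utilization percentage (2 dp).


Given: Ttrans = 2 ms, Tprop = 100 ms
RTT = 2 * Tprop = 2 * 100 = 200 ms
U = Ttrans / (Ttrans + RTT)
U = 2 / (2 + 200)
U = 2 / 202 = 0.009901
U% = 0.99%

0.99


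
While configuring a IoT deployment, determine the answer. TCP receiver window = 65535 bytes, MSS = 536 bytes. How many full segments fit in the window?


Given: RWND = 65535 bytes, MSS = 536 bytes
Full segments = floor(RWND / MSS)
Full segments = floor(65535 / 536)
Full segments = floor(122.2668) = 122

122


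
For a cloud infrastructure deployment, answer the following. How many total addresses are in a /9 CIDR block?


Given: CIDR prefix /9
Host bits = 32 - 9 = 23
Total addresses = 2^23 = 8388608

8388608


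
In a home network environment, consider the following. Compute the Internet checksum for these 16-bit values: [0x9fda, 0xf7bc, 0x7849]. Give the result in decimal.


Given words: [0x9fda, 0xf7bc, 0x7849]
Step 1: Sum all words
Raw sum = 40922 + 63420 + 30793 = 135135
Step 2: Fold carry: (4063 + 2) = 4065
One's complement = ~4065 & 0xFFFF = 61470

61470


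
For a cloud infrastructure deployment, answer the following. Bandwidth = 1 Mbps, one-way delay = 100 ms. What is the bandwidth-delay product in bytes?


Given: bandwidth = 1 Mbps, delay = 100 ms
BDP in bits = 1 * 10^6 * 100 / 1000
BDP in bits = 100000
BDP in bytes = 100000 / 8 = 12500

12500


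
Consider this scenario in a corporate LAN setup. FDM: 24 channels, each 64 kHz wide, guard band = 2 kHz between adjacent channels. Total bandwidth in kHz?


Given: 24 channels, 64 kHz each, guard = 2 kHz
Channel bandwidth = 24 * 64 = 1536 kHz
Guard bands = 23 gaps * 2 kHz = 46 kHz
Total = 1536 + 46 = 1582 kHz

1582


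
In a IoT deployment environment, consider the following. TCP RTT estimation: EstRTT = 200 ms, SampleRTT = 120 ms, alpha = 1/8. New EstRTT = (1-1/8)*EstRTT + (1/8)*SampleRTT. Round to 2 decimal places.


Given: EstRTT = 200 ms, SampleRTT = 120 ms, alpha = 1/8
New EstRTT = (1 - alpha) * EstRTT + alpha * SampleRTT
(7/8) * 200 = 175
(1/8) * 120 = 15
New EstRTT = 175 + 15 = 190 ms -> 190.00 ms (2 dp)

190.00


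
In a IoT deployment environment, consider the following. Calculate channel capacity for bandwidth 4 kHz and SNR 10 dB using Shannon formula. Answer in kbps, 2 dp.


Given: B = 4 kHz, SNR = 10 dB
SNR linear = 10^(10/10) = 10
1 + SNR = 11
log2(11) = 3.4594316186
C = 4 * 1000 * 3.4594316186 = 13837.7265 bps
C = 13.837726 kbps -> 13.84 kbps (2 dp)

13.84


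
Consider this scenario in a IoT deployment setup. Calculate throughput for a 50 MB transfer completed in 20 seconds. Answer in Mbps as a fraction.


Given: file = 50 MB, time = 20 s
File in Mb = 50 * 8 = 400 Mb
Throughput = 400 / 20 Mbps
Throughput = 20 Mbps

20


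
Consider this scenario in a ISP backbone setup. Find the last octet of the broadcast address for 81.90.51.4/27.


Given: IP = 81.90.51.4, prefix = /27
Host bits = 32 - 27 = 5
Network last octet = 4 AND mask = 0
Host part size = 2^5 - 1 = 31
Broadcast last octet = 0 OR 31 = 31

31


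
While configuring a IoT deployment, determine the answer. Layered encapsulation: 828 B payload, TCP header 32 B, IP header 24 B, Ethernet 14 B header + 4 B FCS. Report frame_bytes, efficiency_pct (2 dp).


TCP segment = 828 + 32 = 860 B
IP packet = 860 + 24 = 884 B
Ethernet frame = 884 + 14 + 4 = 902 B
Efficiency = app / frame = 828 / 902 = 0.917960 = 91.7960% -> 91.80% (2 dp)

902, 91.80


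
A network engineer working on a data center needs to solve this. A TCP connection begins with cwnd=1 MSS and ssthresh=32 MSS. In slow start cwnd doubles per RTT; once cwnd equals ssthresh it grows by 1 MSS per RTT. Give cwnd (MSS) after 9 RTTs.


RTT 0: cwnd = 1 MSS (initial)
RTT 1: cwnd = 2 MSS (slow start, doubled)
RTT 2: cwnd = 4 MSS (slow start, doubled)
RTT 3: cwnd = 8 MSS (slow start, doubled)
RTT 4: cwnd = 16 MSS (slow start, doubled)
RTT 5: cwnd = 32 MSS (slow start, doubled)
RTT 6: cwnd = 33 MSS (congestion avoidance, +1)
RTT 7: cwnd = 34 MSS (congestion avoidance, +1)
RTT 8: cwnd = 35 MSS (congestion avoidance, +1)
RTT 9: cwnd = 36 MSS (congestion avoidance, +1)

36


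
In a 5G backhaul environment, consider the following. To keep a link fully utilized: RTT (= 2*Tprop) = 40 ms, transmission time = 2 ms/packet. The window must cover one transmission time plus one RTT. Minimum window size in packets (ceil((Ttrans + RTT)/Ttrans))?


Given: Ttrans = 2 ms, RTT = 40 ms (= 2 * Tprop, Tprop = 20 ms)
Time until first ACK returns = Ttrans + RTT = 2 + 40 = 42 ms
Need W * Ttrans >= Ttrans + RTT  ->  W >= (Ttrans + RTT) / Ttrans
(Ttrans + RTT) / Ttrans = 42 / 2 = 21
W_min = ceil(21) = 21

21


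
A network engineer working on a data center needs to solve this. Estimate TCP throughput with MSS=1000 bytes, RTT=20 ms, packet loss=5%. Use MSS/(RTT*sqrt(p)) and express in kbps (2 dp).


Given: MSS = 1000 bytes, RTT = 20 ms, loss = 5%
RTT in seconds = 20 / 1000 = 0.02
Loss rate = 5% = 0.05
sqrt(loss) = sqrt(0.05) = 0.223606797750
Throughput (bytes/s) = 1000 / (0.02 * 0.223606797750) = 223606.7977
Throughput (kbps) = 223606.7977 * 8 / 1000 = 1788.854382 -> 1788.85 kbps (2 dp)

1788.85


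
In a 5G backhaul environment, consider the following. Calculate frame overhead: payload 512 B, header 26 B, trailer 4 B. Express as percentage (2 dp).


Given: payload = 512 B, header = 26 B, trailer = 4 B
Overhead bytes = header + trailer = 26 + 4 = 30
Total frame = payload + overhead = 512 + 30 = 542
Overhead % = 30 / 542 * 100 = 5.5351% -> 5.54% (2 dp)

5.54


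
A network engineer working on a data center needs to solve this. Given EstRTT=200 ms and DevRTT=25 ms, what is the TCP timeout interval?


Given: EstRTT = 200 ms, DevRTT = 25 ms
Timeout = EstRTT + 4 * DevRTT
4 * DevRTT = 4 * 25 = 100
Timeout = 200 + 100 = 300 ms

300


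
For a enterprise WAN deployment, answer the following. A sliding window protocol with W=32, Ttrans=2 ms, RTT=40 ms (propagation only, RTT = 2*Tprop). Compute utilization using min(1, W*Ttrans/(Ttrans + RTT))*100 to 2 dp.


Given: W = 32, Ttrans = 2 ms, RTT = 40 ms (= 2 * Tprop, Tprop = 20 ms)
Cycle time = Ttrans + RTT = 2 + 40 = 42 ms (first packet sent until its ACK returns)
W * Ttrans = 32 * 2 = 64 ms of sending per cycle
W * Ttrans / (Ttrans + RTT) = 64 / 42 = 1.523810
U = min(1, 1.523810) = 1.000000
U% = 100.00%

100.00


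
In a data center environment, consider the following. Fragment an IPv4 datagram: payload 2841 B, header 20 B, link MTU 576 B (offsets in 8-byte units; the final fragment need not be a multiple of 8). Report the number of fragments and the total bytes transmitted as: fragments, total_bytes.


Max data per non-final fragment = floor((MTU - header)/8)*8 = floor((576 - 20)/8)*8 = floor(556/8)*8 = 552 B
Final fragment needs no 8-byte alignment: it can carry up to MTU - header = 556 B
Non-final fragments needed = ceil((payload - 556) / 552) = ceil(2285/552) = ceil(4.1395) = 5
Number of fragments = 5 + 1 = 6
Fragment sizes (data): 5 * 552 B + 81 B (last, 81 <= 556 OK)
Total bytes sent = payload + n_frags * header = 2841 + 6*20 = 2841 + 120 = 2961 B

6, 2961


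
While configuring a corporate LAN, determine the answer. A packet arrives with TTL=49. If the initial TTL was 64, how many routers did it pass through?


Given: initial TTL = 64, received TTL = 49
Hops = initial TTL - received TTL
Hops = 64 - 49 = 15

15


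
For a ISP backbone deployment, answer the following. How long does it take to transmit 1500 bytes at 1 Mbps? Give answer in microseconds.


Given: packet = 1500 bytes, bandwidth = 1 Mbps
Packet in bits = 1500 * 8 = 12000 bits
Bandwidth = 1 * 10^6 = 1000000 bps
Time = 12000 / 1000000 seconds
Time in us = 12000 * 10^6 / 1000000 = 12000

12000


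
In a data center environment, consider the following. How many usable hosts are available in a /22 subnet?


Given: subnet mask /22
Host bits = 32 - 22 = 10
Total addresses = 2^10 = 1024
Usable hosts = 1024 - 2 (network + broadcast) = 1022

1022


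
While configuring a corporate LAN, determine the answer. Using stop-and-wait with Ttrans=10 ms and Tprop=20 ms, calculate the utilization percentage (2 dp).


Given: Ttrans = 10 ms, Tprop = 20 ms
RTT = 2 * Tprop = 2 * 20 = 40 ms
U = Ttrans / (Ttrans + RTT)
U = 10 / (10 + 40)
U = 10 / 50 = 0.2
U% = 20.00%

20.00


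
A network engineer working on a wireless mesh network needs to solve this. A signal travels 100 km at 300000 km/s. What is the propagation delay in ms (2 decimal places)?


Given: distance = 100 km, speed = 300000 km/s
Delay = distance / speed = 100 / 300000 seconds
Delay in ms = 100 * 1000 / 300000
Delay = 0.3333 ms
Rounded to 2 dp = 0.33 ms

0.33


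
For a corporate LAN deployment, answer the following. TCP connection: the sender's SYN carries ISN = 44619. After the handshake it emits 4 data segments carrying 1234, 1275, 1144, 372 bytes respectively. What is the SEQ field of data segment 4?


The SYN occupies sequence number ISN = 44619, so the first data byte is ISN + 1 = 44620.
SEQ of data segment i = (ISN + 1) + sum of payload sizes of segments 1..i-1.
Segment 1: SEQ = 44620, payload = 1234 bytes
Segment 2: SEQ = 45854, payload = 1275 bytes
Segment 3: SEQ = 47129, payload = 1144 bytes
Segment 4: SEQ = 48273, payload = 372 bytes
SEQ of segment 4 = 44620 + 1234 + 1275 + 1144 = 48273

48273


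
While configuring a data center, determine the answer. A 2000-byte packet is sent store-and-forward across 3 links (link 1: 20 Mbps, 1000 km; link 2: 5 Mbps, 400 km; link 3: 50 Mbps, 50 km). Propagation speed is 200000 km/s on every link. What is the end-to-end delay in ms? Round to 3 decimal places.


Packet = 2000 bytes = 16000 bits. Store-and-forward: sum (t_trans + t_prop) per link.
Link 1: t_trans = 16000/(20*10^6) s = 0.8000 ms; t_prop = 1000/200000 s = 5.0000 ms; subtotal = 5.8000 ms
Link 2: t_trans = 16000/(5*10^6) s = 3.2000 ms; t_prop = 400/200000 s = 2.0000 ms; subtotal = 5.2000 ms
Link 3: t_trans = 16000/(50*10^6) s = 0.3200 ms; t_prop = 50/200000 s = 0.2500 ms; subtotal = 0.5700 ms
End-to-end = 5.8000 + 5.2000 + 0.5700 = 11.5700 ms -> 11.570 ms (3 dp)

11.570


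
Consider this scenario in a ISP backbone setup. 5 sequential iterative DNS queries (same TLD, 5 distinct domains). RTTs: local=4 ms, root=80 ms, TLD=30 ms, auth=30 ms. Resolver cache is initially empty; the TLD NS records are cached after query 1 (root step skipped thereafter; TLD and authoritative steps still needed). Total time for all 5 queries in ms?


Lookup 1 (cold cache): local + root + TLD + auth = 4 + 80 + 30 + 30 = 144 ms
Lookups 2..5 (TLD NS cached -> skip root; new domain -> still ask TLD and auth): local + TLD + auth = 4 + 30 + 30 = 64 ms each
Remaining 4 lookups: 4 * 64 = 256 ms
Total = 144 + 256 = 400 ms

400


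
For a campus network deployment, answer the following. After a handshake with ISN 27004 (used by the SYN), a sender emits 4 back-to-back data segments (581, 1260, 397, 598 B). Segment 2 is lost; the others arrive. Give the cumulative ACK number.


SYN uses sequence number 27004; first data byte = ISN + 1 = 27005.
Segment 1: SEQ = 27005, len = 581 B, covers [27005, 27585]
Segment 2: SEQ = 27586, len = 1260 B, covers [27586, 28845] [LOST]
Segment 3: SEQ = 28846, len = 397 B, covers [28846, 29242]
Segment 4: SEQ = 29243, len = 598 B, covers [29243, 29840]
In-order data received: bytes [27005, 27585] (segments 1..1).
Segment 2 missing -> gap begins at byte 27586; later segments buffered out of order.
Cumulative ACK = next expected in-order byte = 27005 + 581 = 27586

27586


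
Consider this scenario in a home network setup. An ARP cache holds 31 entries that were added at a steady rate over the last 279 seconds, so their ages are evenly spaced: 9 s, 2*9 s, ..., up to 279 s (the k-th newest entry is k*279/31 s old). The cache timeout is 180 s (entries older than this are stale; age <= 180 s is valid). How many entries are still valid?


Ages are k * 279/31 s for k = 1..31 (spacing = 9.0000 s).
Entry k is valid iff k * 279/31 <= 180 iff k <= 31 * 180 / 279 = 20.0000
n_valid = floor(20.0000) = 20
(n_stale = 31 - 20 = 11)

20


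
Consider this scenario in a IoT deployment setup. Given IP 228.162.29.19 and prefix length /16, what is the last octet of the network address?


Given: IP = 228.162.29.19, prefix = /16
Subnet mask = 255.255.0.0
Last octet of IP: 19
Last octet of mask: 0
Network last octet = 19 AND 0 = 0

0


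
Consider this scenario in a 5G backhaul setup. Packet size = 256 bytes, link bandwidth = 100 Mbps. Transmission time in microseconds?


Given: packet = 256 bytes, bandwidth = 100 Mbps
Packet in bits = 256 * 8 = 2048 bits
Bandwidth = 100 * 10^6 = 100000000 bps
Time = 2048 / 100000000 seconds
Time in us = 2048 * 10^6 / 100000000 = 20.48

20.48


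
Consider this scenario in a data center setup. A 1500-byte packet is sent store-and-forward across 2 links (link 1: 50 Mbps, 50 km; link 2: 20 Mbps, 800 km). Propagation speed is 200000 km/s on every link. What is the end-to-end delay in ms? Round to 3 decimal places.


Packet = 1500 bytes = 12000 bits. Store-and-forward: sum (t_trans + t_prop) per link.
Link 1: t_trans = 12000/(50*10^6) s = 0.2400 ms; t_prop = 50/200000 s = 0.2500 ms; subtotal = 0.4900 ms
Link 2: t_trans = 12000/(20*10^6) s = 0.6000 ms; t_prop = 800/200000 s = 4.0000 ms; subtotal = 4.6000 ms
End-to-end = 0.4900 + 4.6000 = 5.0900 ms -> 5.090 ms (3 dp)

5.090


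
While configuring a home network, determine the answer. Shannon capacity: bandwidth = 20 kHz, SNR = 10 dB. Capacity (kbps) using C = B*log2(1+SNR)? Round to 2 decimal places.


Given: B = 20 kHz, SNR = 10 dB
SNR linear = 10^(10/10) = 10
1 + SNR = 11
log2(11) = 3.4594316186
C = 20 * 1000 * 3.4594316186 = 69188.6324 bps
C = 69.188632 kbps -> 69.19 kbps (2 dp)

69.19


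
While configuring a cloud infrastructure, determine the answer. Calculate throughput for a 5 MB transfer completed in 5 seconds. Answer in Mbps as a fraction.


Given: file = 5 MB, time = 5 s
File in Mb = 5 * 8 = 40 Mb
Throughput = 40 / 5 Mbps
Throughput = 8 Mbps

8


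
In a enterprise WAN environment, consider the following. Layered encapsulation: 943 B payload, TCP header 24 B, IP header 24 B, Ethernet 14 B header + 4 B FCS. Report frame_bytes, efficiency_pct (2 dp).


TCP segment = 943 + 24 = 967 B
IP packet = 967 + 24 = 991 B
Ethernet frame = 991 + 14 + 4 = 1009 B
Efficiency = app / frame = 943 / 1009 = 0.934589 = 93.4589% -> 93.46% (2 dp)

1009, 93.46


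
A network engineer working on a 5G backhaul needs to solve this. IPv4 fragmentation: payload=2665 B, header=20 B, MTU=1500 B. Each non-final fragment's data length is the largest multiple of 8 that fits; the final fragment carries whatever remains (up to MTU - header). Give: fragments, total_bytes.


Max data per non-final fragment = floor((MTU - header)/8)*8 = floor((1500 - 20)/8)*8 = floor(1480/8)*8 = 1480 B
Final fragment needs no 8-byte alignment: it can carry up to MTU - header = 1480 B
Non-final fragments needed = ceil((payload - 1480) / 1480) = ceil(1185/1480) = ceil(0.8007) = 1
Number of fragments = 1 + 1 = 2
Fragment sizes (data): 1 * 1480 B + 1185 B (last, 1185 <= 1480 OK)
Total bytes sent = payload + n_frags * header = 2665 + 2*20 = 2665 + 40 = 2705 B

2, 2705


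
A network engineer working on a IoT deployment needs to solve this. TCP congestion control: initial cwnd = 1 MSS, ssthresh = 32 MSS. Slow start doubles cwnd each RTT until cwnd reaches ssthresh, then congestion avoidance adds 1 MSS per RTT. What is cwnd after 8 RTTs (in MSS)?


RTT 0: cwnd = 1 MSS (initial)
RTT 1: cwnd = 2 MSS (slow start, doubled)
RTT 2: cwnd = 4 MSS (slow start, doubled)
RTT 3: cwnd = 8 MSS (slow start, doubled)
RTT 4: cwnd = 16 MSS (slow start, doubled)
RTT 5: cwnd = 32 MSS (slow start, doubled)
RTT 6: cwnd = 33 MSS (congestion avoidance, +1)
RTT 7: cwnd = 34 MSS (congestion avoidance, +1)
RTT 8: cwnd = 35 MSS (congestion avoidance, +1)

35


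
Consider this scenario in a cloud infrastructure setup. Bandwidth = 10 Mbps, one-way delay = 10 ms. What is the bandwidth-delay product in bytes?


Given: bandwidth = 10 Mbps, delay = 10 ms
BDP in bits = 10 * 10^6 * 10 / 1000
BDP in bits = 100000
BDP in bytes = 100000 / 8 = 12500

12500


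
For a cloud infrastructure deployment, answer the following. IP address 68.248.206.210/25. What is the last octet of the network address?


Given: IP = 68.248.206.210, prefix = /25
Subnet mask = 255.255.255.128
Last octet of IP: 210
Last octet of mask: 128
Network last octet = 210 AND 128 = 128

128


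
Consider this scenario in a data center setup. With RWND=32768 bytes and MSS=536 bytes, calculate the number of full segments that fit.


Given: RWND = 32768 bytes, MSS = 536 bytes
Full segments = floor(RWND / MSS)
Full segments = floor(32768 / 536)
Full segments = floor(61.1343) = 61

61


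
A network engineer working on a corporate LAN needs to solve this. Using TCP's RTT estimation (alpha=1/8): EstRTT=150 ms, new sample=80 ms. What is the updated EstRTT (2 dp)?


Given: EstRTT = 150 ms, SampleRTT = 80 ms, alpha = 1/8
New EstRTT = (1 - alpha) * EstRTT + alpha * SampleRTT
(7/8) * 150 = 131.25
(1/8) * 80 = 10
New EstRTT = 131.25 + 10 = 141.25 ms -> 141.25 ms (2 dp)

141.25


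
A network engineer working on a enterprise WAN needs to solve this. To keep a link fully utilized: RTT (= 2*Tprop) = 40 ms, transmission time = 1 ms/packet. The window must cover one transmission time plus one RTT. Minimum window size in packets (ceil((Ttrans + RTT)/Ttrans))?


Given: Ttrans = 1 ms, RTT = 40 ms (= 2 * Tprop, Tprop = 20 ms)
Time until first ACK returns = Ttrans + RTT = 1 + 40 = 41 ms
Need W * Ttrans >= Ttrans + RTT  ->  W >= (Ttrans + RTT) / Ttrans
(Ttrans + RTT) / Ttrans = 41 / 1 = 41
W_min = ceil(41) = 41

41


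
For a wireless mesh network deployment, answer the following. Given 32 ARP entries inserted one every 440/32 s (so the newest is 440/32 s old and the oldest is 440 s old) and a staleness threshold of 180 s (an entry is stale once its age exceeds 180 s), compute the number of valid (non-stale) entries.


Ages are k * 440/32 s for k = 1..32 (spacing = 13.7500 s).
Entry k is valid iff k * 440/32 <= 180 iff k <= 32 * 180 / 440 = 13.0909
n_valid = floor(13.0909) = 13
(n_stale = 32 - 13 = 19)

13


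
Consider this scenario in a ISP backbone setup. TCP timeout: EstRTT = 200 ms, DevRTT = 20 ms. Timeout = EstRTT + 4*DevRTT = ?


Given: EstRTT = 200 ms, DevRTT = 20 ms
Timeout = EstRTT + 4 * DevRTT
4 * DevRTT = 4 * 20 = 80
Timeout = 200 + 80 = 280 ms

280


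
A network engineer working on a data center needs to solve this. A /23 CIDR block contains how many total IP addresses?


Given: CIDR prefix /23
Host bits = 32 - 23 = 9
Total addresses = 2^9 = 512

512


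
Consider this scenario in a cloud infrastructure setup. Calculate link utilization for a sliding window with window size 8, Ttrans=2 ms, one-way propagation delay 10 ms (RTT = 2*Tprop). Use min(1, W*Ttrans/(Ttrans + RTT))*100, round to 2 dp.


Given: W = 8, Ttrans = 2 ms, RTT = 20 ms (= 2 * Tprop, Tprop = 10 ms)
Cycle time = Ttrans + RTT = 2 + 20 = 22 ms (first packet sent until its ACK returns)
W * Ttrans = 8 * 2 = 16 ms of sending per cycle
W * Ttrans / (Ttrans + RTT) = 16 / 22 = 0.727273
U = min(1, 0.727273) = 0.727273
U% = 72.73%

72.73


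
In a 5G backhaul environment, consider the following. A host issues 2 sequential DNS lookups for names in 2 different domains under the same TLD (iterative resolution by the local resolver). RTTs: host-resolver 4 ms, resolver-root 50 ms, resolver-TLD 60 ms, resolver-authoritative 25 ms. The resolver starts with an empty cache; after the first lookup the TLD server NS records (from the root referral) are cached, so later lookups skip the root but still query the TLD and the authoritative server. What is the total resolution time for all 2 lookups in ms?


Lookup 1 (cold cache): local + root + TLD + auth = 4 + 50 + 60 + 25 = 139 ms
Lookups 2..2 (TLD NS cached -> skip root; new domain -> still ask TLD and auth): local + TLD + auth = 4 + 60 + 25 = 89 ms each
Remaining 1 lookups: 1 * 89 = 89 ms
Total = 139 + 89 = 228 ms

228


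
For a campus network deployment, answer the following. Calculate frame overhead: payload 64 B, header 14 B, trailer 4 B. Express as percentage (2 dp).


Given: payload = 64 B, header = 14 B, trailer = 4 B
Overhead bytes = header + trailer = 14 + 4 = 18
Total frame = payload + overhead = 64 + 18 = 82
Overhead % = 18 / 82 * 100 = 21.9512% -> 21.95% (2 dp)

21.95


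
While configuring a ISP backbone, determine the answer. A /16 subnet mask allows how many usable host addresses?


Given: subnet mask /16
Host bits = 32 - 16 = 16
Total addresses = 2^16 = 65536
Usable hosts = 65536 - 2 (network + broadcast) = 65534

65534


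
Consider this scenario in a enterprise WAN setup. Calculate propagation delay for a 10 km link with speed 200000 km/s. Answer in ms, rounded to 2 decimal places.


Given: distance = 10 km, speed = 200000 km/s
Delay = distance / speed = 10 / 200000 seconds
Delay in ms = 10 * 1000 / 200000
Delay = 0.0500 ms
Rounded to 2 dp = 0.05 ms

0.05


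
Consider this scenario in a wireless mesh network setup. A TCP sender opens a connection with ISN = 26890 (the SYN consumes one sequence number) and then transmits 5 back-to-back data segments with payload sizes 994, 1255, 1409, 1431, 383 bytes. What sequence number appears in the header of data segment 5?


The SYN occupies sequence number ISN = 26890, so the first data byte is ISN + 1 = 26891.
SEQ of data segment i = (ISN + 1) + sum of payload sizes of segments 1..i-1.
Segment 1: SEQ = 26891, payload = 994 bytes
Segment 2: SEQ = 27885, payload = 1255 bytes
Segment 3: SEQ = 29140, payload = 1409 bytes
Segment 4: SEQ = 30549, payload = 1431 bytes
Segment 5: SEQ = 31980, payload = 383 bytes
SEQ of segment 5 = 26891 + 994 + 1255 + 1409 + 1431 = 31980

31980


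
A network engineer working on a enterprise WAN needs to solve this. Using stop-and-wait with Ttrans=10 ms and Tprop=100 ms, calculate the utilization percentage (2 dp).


Given: Ttrans = 10 ms, Tprop = 100 ms
RTT = 2 * Tprop = 2 * 100 = 200 ms
U = Ttrans / (Ttrans + RTT)
U = 10 / (10 + 200)
U = 10 / 210 = 0.047619
U% = 4.76%

4.76


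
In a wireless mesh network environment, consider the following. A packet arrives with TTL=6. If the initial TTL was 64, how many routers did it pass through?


Given: initial TTL = 64, received TTL = 6
Hops = initial TTL - received TTL
Hops = 64 - 6 = 58

58


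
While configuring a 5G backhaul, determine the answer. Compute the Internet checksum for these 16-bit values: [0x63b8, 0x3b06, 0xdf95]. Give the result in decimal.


Given words: [0x63b8, 0x3b06, 0xdf95]
Step 1: Sum all words
Raw sum = 25528 + 15110 + 57237 = 97875
Step 2: Fold carry: (32339 + 1) = 32340
One's complement = ~32340 & 0xFFFF = 33195

33195


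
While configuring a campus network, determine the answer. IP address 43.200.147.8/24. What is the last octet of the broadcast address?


Given: IP = 43.200.147.8, prefix = /24
Host bits = 32 - 24 = 8
Network last octet = 8 AND mask = 0
Host part size = 2^8 - 1 = 255
Broadcast last octet = 0 OR 255 = 255

255


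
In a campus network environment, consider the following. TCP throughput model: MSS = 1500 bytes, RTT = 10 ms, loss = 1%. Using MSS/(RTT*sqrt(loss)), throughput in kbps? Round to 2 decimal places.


Given: MSS = 1500 bytes, RTT = 10 ms, loss = 1%
RTT in seconds = 10 / 1000 = 0.01
Loss rate = 1% = 0.01
sqrt(loss) = sqrt(0.01) = 0.1
Throughput (bytes/s) = 1500 / (0.01 * 0.1) = 1500000.0000
Throughput (kbps) = 1500000.0000 * 8 / 1000 = 12000.000000 -> 12000.00 kbps (2 dp)

12000.00


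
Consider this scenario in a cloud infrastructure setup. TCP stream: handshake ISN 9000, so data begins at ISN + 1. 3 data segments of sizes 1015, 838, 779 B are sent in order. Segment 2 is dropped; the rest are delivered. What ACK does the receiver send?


SYN uses sequence number 9000; first data byte = ISN + 1 = 9001.
Segment 1: SEQ = 9001, len = 1015 B, covers [9001, 10015]
Segment 2: SEQ = 10016, len = 838 B, covers [10016, 10853] [LOST]
Segment 3: SEQ = 10854, len = 779 B, covers [10854, 11632]
In-order data received: bytes [9001, 10015] (segments 1..1).
Segment 2 missing -> gap begins at byte 10016; later segments buffered out of order.
Cumulative ACK = next expected in-order byte = 9001 + 1015 = 10016

10016


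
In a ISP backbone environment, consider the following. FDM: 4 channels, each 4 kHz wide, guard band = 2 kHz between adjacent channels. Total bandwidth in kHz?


Given: 4 channels, 4 kHz each, guard = 2 kHz
Channel bandwidth = 4 * 4 = 16 kHz
Guard bands = 3 gaps * 2 kHz = 6 kHz
Total = 16 + 6 = 22 kHz

22


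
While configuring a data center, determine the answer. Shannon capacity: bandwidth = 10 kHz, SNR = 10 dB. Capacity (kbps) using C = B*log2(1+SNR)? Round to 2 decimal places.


Given: B = 10 kHz, SNR = 10 dB
SNR linear = 10^(10/10) = 10
1 + SNR = 11
log2(11) = 3.4594316186
C = 10 * 1000 * 3.4594316186 = 34594.3162 bps
C = 34.594316 kbps -> 34.59 kbps (2 dp)

34.59


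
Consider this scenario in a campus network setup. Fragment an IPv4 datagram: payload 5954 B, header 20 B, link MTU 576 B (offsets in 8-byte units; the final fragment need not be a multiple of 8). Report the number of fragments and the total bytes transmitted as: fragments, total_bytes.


Max data per non-final fragment = floor((MTU - header)/8)*8 = floor((576 - 20)/8)*8 = floor(556/8)*8 = 552 B
Final fragment needs no 8-byte alignment: it can carry up to MTU - header = 556 B
Non-final fragments needed = ceil((payload - 556) / 552) = ceil(5398/552) = ceil(9.7790) = 10
Number of fragments = 10 + 1 = 11
Fragment sizes (data): 10 * 552 B + 434 B (last, 434 <= 556 OK)
Total bytes sent = payload + n_frags * header = 5954 + 11*20 = 5954 + 220 = 6174 B

11, 6174


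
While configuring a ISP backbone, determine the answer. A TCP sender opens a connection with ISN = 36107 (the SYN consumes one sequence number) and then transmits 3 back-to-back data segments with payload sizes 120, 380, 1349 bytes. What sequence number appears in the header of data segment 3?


The SYN occupies sequence number ISN = 36107, so the first data byte is ISN + 1 = 36108.
SEQ of data segment i = (ISN + 1) + sum of payload sizes of segments 1..i-1.
Segment 1: SEQ = 36108, payload = 120 bytes
Segment 2: SEQ = 36228, payload = 380 bytes
Segment 3: SEQ = 36608, payload = 1349 bytes
SEQ of segment 3 = 36108 + 120 + 380 = 36608

36608


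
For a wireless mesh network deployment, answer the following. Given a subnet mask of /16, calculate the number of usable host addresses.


Given: subnet mask /16
Host bits = 32 - 16 = 16
Total addresses = 2^16 = 65536
Usable hosts = 65536 - 2 (network + broadcast) = 65534

65534


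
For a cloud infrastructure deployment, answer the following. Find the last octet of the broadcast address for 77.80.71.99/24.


Given: IP = 77.80.71.99, prefix = /24
Host bits = 32 - 24 = 8
Network last octet = 99 AND mask = 0
Host part size = 2^8 - 1 = 255
Broadcast last octet = 0 OR 255 = 255

255


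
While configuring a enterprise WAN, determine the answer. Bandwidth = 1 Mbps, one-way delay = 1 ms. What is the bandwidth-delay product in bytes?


Given: bandwidth = 1 Mbps, delay = 1 ms
BDP in bits = 1 * 10^6 * 1 / 1000
BDP in bits = 1000
BDP in bytes = 1000 / 8 = 125

125


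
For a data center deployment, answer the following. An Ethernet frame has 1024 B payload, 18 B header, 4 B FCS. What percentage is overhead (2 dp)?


Given: payload = 1024 B, header = 18 B, trailer = 4 B
Overhead bytes = header + trailer = 18 + 4 = 22
Total frame = payload + overhead = 1024 + 22 = 1046
Overhead % = 22 / 1046 * 100 = 2.1033% -> 2.10% (2 dp)

2.10


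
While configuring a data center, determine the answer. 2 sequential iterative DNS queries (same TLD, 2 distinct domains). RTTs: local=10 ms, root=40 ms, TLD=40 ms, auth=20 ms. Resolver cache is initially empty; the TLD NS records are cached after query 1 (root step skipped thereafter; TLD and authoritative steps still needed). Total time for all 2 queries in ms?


Lookup 1 (cold cache): local + root + TLD + auth = 10 + 40 + 40 + 20 = 110 ms
Lookups 2..2 (TLD NS cached -> skip root; new domain -> still ask TLD and auth): local + TLD + auth = 10 + 40 + 20 = 70 ms each
Remaining 1 lookups: 1 * 70 = 70 ms
Total = 110 + 70 = 180 ms

180


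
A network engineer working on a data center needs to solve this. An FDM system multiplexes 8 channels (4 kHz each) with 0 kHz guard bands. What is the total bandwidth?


Given: 8 channels, 4 kHz each, guard = 0 kHz
Channel bandwidth = 8 * 4 = 32 kHz
Guard bands = 7 gaps * 0 kHz = 0 kHz
Total = 32 + 0 = 32 kHz

32


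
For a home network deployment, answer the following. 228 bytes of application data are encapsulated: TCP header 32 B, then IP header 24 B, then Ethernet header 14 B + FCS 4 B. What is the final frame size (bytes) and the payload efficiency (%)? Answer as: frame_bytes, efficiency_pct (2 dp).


TCP segment = 228 + 32 = 260 B
IP packet = 260 + 24 = 284 B
Ethernet frame = 284 + 14 + 4 = 302 B
Efficiency = app / frame = 228 / 302 = 0.754967 = 75.4967% -> 75.50% (2 dp)

302, 75.50


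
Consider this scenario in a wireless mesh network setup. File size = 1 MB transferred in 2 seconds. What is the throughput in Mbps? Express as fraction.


Given: file = 1 MB, time = 2 s
File in Mb = 1 * 8 = 8 Mb
Throughput = 8 / 2 Mbps
Throughput = 4 Mbps

4


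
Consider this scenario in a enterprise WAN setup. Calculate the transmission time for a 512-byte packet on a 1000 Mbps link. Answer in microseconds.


Given: packet = 512 bytes, bandwidth = 1000 Mbps
Packet in bits = 512 * 8 = 4096 bits
Bandwidth = 1000 * 10^6 = 1000000000 bps
Time = 4096 / 1000000000 seconds
Time in us = 4096 * 10^6 / 1000000000 = 4.096

4.096


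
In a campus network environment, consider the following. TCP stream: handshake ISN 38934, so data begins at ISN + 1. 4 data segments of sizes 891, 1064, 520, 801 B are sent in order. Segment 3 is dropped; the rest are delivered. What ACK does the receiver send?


SYN uses sequence number 38934; first data byte = ISN + 1 = 38935.
Segment 1: SEQ = 38935, len = 891 B, covers [38935, 39825]
Segment 2: SEQ = 39826, len = 1064 B, covers [39826, 40889]
Segment 3: SEQ = 40890, len = 520 B, covers [40890, 41409] [LOST]
Segment 4: SEQ = 41410, len = 801 B, covers [41410, 42210]
In-order data received: bytes [38935, 40889] (segments 1..2).
Segment 3 missing -> gap begins at byte 40890; later segments buffered out of order.
Cumulative ACK = next expected in-order byte = 38935 + 891 + 1064 = 40890

40890


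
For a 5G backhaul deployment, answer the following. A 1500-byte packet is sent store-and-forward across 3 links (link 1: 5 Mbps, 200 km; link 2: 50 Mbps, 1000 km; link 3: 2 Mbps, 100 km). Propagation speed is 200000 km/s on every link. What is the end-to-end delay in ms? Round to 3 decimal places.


Packet = 1500 bytes = 12000 bits. Store-and-forward: sum (t_trans + t_prop) per link.
Link 1: t_trans = 12000/(5*10^6) s = 2.4000 ms; t_prop = 200/200000 s = 1.0000 ms; subtotal = 3.4000 ms
Link 2: t_trans = 12000/(50*10^6) s = 0.2400 ms; t_prop = 1000/200000 s = 5.0000 ms; subtotal = 5.2400 ms
Link 3: t_trans = 12000/(2*10^6) s = 6.0000 ms; t_prop = 100/200000 s = 0.5000 ms; subtotal = 6.5000 ms
End-to-end = 3.4000 + 5.2400 + 6.5000 = 15.1400 ms -> 15.140 ms (3 dp)

15.140


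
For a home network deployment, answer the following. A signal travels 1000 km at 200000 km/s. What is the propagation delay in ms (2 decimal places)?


Given: distance = 1000 km, speed = 200000 km/s
Delay = distance / speed = 1000 / 200000 seconds
Delay in ms = 1000 * 1000 / 200000
Delay = 5.0000 ms
Rounded to 2 dp = 5.00 ms

5.00


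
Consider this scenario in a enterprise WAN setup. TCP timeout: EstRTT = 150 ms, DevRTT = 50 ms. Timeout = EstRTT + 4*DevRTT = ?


Given: EstRTT = 150 ms, DevRTT = 50 ms
Timeout = EstRTT + 4 * DevRTT
4 * DevRTT = 4 * 50 = 200
Timeout = 150 + 200 = 350 ms

350


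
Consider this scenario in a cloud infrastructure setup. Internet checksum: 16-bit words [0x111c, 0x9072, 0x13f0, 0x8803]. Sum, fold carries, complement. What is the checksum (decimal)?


Given words: [0x111c, 0x9072, 0x13f0, 0x8803]
Step 1: Sum all words
Raw sum = 4380 + 36978 + 5104 + 34819 = 81281
Step 2: Fold carry: (15745 + 1) = 15746
One's complement = ~15746 & 0xFFFF = 49789

49789


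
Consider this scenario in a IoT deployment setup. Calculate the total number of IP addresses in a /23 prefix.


Given: CIDR prefix /23
Host bits = 32 - 23 = 9
Total addresses = 2^9 = 512

512


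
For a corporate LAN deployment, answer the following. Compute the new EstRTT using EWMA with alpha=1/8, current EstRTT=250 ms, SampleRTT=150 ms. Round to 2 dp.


Given: EstRTT = 250 ms, SampleRTT = 150 ms, alpha = 1/8
New EstRTT = (1 - alpha) * EstRTT + alpha * SampleRTT
(7/8) * 250 = 218.75
(1/8) * 150 = 18.75
New EstRTT = 218.75 + 18.75 = 237.5 ms -> 237.50 ms (2 dp)

237.50


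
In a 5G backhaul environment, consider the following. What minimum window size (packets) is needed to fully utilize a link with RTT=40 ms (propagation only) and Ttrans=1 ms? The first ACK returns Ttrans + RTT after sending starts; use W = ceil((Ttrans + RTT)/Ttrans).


Given: Ttrans = 1 ms, RTT = 40 ms (= 2 * Tprop, Tprop = 20 ms)
Time until first ACK returns = Ttrans + RTT = 1 + 40 = 41 ms
Need W * Ttrans >= Ttrans + RTT  ->  W >= (Ttrans + RTT) / Ttrans
(Ttrans + RTT) / Ttrans = 41 / 1 = 41
W_min = ceil(41) = 41

41


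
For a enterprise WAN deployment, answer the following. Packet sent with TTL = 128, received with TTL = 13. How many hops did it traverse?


Given: initial TTL = 128, received TTL = 13
Hops = initial TTL - received TTL
Hops = 128 - 13 = 115

115


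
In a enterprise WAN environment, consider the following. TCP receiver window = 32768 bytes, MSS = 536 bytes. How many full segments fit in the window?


Given: RWND = 32768 bytes, MSS = 536 bytes
Full segments = floor(RWND / MSS)
Full segments = floor(32768 / 536)
Full segments = floor(61.1343) = 61

61


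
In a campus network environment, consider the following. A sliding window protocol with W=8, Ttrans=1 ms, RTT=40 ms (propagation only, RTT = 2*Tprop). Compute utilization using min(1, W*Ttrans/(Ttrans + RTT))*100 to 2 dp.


Given: W = 8, Ttrans = 1 ms, RTT = 40 ms (= 2 * Tprop, Tprop = 20 ms)
Cycle time = Ttrans + RTT = 1 + 40 = 41 ms (first packet sent until its ACK returns)
W * Ttrans = 8 * 1 = 8 ms of sending per cycle
W * Ttrans / (Ttrans + RTT) = 8 / 41 = 0.195122
U = min(1, 0.195122) = 0.195122
U% = 19.51%

19.51


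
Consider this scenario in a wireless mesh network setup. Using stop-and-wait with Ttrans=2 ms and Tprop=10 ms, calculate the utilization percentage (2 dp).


Given: Ttrans = 2 ms, Tprop = 10 ms
RTT = 2 * Tprop = 2 * 10 = 20 ms
U = Ttrans / (Ttrans + RTT)
U = 2 / (2 + 20)
U = 2 / 22 = 0.090909
U% = 9.09%

9.09


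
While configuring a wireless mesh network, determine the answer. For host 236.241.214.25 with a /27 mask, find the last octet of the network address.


Given: IP = 236.241.214.25, prefix = /27
Subnet mask = 255.255.255.224
Last octet of IP: 25
Last octet of mask: 224
Network last octet = 25 AND 224 = 0

0


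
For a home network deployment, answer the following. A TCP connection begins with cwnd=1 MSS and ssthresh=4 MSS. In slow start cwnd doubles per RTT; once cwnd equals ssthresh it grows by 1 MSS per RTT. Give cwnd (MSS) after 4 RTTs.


RTT 0: cwnd = 1 MSS (initial)
RTT 1: cwnd = 2 MSS (slow start, doubled)
RTT 2: cwnd = 4 MSS (slow start, doubled)
RTT 3: cwnd = 5 MSS (congestion avoidance, +1)
RTT 4: cwnd = 6 MSS (congestion avoidance, +1)

6


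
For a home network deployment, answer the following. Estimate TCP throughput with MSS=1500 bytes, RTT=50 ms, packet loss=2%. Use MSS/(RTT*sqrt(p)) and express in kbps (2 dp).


Given: MSS = 1500 bytes, RTT = 50 ms, loss = 2%
RTT in seconds = 50 / 1000 = 0.05
Loss rate = 2% = 0.02
sqrt(loss) = sqrt(0.02) = 0.141421356237
Throughput (bytes/s) = 1500 / (0.05 * 0.141421356237) = 212132.0344
Throughput (kbps) = 212132.0344 * 8 / 1000 = 1697.056275 -> 1697.06 kbps (2 dp)

1697.06
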